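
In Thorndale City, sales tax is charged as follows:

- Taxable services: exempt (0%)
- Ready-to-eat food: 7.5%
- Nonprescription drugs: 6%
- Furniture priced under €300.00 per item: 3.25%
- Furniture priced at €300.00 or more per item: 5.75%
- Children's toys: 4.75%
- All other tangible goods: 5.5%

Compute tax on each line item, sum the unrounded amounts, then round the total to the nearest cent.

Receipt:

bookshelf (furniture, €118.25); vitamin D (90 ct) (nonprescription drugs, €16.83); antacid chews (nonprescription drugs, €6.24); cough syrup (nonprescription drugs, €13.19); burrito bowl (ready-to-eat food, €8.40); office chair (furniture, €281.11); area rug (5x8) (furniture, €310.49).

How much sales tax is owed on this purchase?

Bookshelf €118.25: furniture, under €300.00 → 3.25% → €3.843125
Vitamin D (90 ct) €16.83: nonprescription drugs → 6% → €1.0098
Antacid chews €6.24: nonprescription drugs → 6% → €0.3744
Cough syrup €13.19: nonprescription drugs → 6% → €0.7914
Burrito bowl €8.40: ready-to-eat food → 7.5% → €0.63
Office chair €281.11: furniture, under €300.00 → 3.25% → €9.136075
Area rug (5x8) €310.49: furniture, €300.00 or more → 5.75% → €17.853175
Unrounded tax sum = €33.637975 → €33.64

€33.64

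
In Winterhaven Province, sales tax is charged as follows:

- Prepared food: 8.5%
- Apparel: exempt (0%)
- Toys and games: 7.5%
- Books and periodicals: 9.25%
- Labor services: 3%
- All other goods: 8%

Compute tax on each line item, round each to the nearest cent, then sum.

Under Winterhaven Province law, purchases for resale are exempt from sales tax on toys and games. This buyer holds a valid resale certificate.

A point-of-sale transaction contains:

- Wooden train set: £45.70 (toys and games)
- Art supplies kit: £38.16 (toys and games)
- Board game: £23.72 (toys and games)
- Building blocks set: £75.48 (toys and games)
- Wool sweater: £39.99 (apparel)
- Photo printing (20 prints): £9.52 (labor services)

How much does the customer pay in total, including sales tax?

£232.86

Wooden train set £45.70: toys and games, buyer-exempt → 0% → £0.00
Art supplies kit £38.16: toys and games, buyer-exempt → 0% → £0.00
Board game £23.72: toys and games, buyer-exempt → 0% → £0.00
Building blocks set £75.48: toys and games, buyer-exempt → 0% → £0.00
Wool sweater £39.99: apparel → 0% → £0.00
Photo printing (20 prints) £9.52: labor services → 3% → £0.29
Subtotal = £232.57; tax = £0.29; total due = £232.86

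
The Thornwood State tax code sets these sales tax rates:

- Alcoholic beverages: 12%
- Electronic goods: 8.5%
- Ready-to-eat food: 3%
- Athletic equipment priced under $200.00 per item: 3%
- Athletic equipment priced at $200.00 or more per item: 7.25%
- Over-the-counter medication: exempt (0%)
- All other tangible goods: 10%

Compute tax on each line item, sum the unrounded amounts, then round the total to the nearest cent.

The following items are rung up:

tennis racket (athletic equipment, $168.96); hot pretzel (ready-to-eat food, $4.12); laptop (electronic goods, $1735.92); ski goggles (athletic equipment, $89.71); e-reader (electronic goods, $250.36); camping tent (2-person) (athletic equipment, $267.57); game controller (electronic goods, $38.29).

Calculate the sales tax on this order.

Tennis racket $168.96: athletic equipment, under $200.00 → 3% → $5.0688
Hot pretzel $4.12: ready-to-eat food → 3% → $0.1236
Laptop $1735.92: electronic goods → 8.5% → $147.5532
Ski goggles $89.71: athletic equipment, under $200.00 → 3% → $2.6913
E-reader $250.36: electronic goods → 8.5% → $21.2806
Camping tent (2-person) $267.57: athletic equipment, $200.00 or more → 7.25% → $19.398825
Game controller $38.29: electronic goods → 8.5% → $3.25465
Unrounded tax sum = $199.370975 → $199.37

$199.37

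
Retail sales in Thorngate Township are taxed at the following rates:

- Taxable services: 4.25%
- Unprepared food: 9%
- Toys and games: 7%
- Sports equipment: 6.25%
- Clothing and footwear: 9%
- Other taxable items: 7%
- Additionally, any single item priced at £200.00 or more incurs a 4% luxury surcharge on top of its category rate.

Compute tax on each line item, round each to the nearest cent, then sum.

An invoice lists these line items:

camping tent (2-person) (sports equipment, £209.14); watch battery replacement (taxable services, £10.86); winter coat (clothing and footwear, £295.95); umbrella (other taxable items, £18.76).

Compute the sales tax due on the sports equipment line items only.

Camping tent (2-person) £209.14: sports equipment → 6.25% + 4% surcharge = 10.25% → £21.44
Tax on sports equipment = £21.44

£21.44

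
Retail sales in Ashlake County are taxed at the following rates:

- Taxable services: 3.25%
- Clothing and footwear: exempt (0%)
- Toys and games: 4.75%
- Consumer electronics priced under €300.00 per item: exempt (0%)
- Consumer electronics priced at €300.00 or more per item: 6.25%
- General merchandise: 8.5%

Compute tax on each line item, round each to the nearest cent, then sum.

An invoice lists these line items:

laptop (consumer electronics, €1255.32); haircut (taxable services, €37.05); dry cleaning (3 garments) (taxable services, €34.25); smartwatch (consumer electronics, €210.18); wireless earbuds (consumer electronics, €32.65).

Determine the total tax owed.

€80.77

Laptop €1255.32: consumer electronics, €300.00 or more → 6.25% → €78.46
Haircut €37.05: taxable services → 3.25% → €1.20
Dry cleaning (3 garments) €34.25: taxable services → 3.25% → €1.11
Smartwatch €210.18: consumer electronics, under €300.00 → 0% → €0.00
Wireless earbuds €32.65: consumer electronics, under €300.00 → 0% → €0.00
Total tax = €78.46 + €1.20 + €1.11 = €80.77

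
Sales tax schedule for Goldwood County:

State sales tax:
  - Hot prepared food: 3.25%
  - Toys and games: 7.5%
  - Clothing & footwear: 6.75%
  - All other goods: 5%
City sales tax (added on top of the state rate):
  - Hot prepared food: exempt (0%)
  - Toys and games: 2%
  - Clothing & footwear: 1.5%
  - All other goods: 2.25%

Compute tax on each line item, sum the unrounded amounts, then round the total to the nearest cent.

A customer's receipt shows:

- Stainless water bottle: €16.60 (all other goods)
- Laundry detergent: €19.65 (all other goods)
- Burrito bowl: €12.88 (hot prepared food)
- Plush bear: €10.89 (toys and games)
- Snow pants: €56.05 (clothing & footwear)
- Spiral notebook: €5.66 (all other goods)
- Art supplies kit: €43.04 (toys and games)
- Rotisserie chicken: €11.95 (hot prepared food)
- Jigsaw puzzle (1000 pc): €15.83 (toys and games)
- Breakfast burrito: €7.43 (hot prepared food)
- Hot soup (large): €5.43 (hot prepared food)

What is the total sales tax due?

Stainless water bottle €16.60: all other goods → 5% + 2.25% city = 7.25% → €1.2035
Laundry detergent €19.65: all other goods → 5% + 2.25% city = 7.25% → €1.424625
Burrito bowl €12.88: hot prepared food → 3.25% + 0% city = 3.25% → €0.4186
Plush bear €10.89: toys and games → 7.5% + 2% city = 9.5% → €1.03455
Snow pants €56.05: clothing & footwear → 6.75% + 1.5% city = 8.25% → €4.624125
Spiral notebook €5.66: all other goods → 5% + 2.25% city = 7.25% → €0.41035
Art supplies kit €43.04: toys and games → 7.5% + 2% city = 9.5% → €4.0888
Rotisserie chicken €11.95: hot prepared food → 3.25% + 0% city = 3.25% → €0.388375
Jigsaw puzzle (1000 pc) €15.83: toys and games → 7.5% + 2% city = 9.5% → €1.50385
Breakfast burrito €7.43: hot prepared food → 3.25% + 0% city = 3.25% → €0.241475
Hot soup (large) €5.43: hot prepared food → 3.25% + 0% city = 3.25% → €0.176475
Unrounded tax sum = €15.514725 → €15.51

€15.51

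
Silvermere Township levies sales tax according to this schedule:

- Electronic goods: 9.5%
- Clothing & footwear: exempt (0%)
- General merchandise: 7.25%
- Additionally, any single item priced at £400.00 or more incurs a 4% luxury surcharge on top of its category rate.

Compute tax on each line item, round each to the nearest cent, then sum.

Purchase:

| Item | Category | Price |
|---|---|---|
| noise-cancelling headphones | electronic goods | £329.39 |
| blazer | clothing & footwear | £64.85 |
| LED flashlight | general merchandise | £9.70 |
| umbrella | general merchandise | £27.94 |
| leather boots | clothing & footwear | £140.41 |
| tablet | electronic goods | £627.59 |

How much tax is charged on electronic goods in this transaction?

Noise-cancelling headphones £329.39: electronic goods → 9.5% → £31.29
Tablet £627.59: electronic goods → 9.5% + 4% surcharge = 13.5% → £84.72
Tax on electronic goods = £31.29 + £84.72 = £116.01

£116.01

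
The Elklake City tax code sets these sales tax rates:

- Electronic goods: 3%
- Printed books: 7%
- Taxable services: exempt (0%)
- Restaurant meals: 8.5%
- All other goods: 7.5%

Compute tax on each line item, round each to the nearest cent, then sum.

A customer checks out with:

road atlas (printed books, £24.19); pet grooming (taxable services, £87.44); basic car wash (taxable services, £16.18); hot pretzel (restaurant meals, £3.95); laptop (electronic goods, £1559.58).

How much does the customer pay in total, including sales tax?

£1740.16

Road atlas £24.19: printed books → 7% → £1.69
Pet grooming £87.44: taxable services → 0% → £0.00
Basic car wash £16.18: taxable services → 0% → £0.00
Hot pretzel £3.95: restaurant meals → 8.5% → £0.34
Laptop £1559.58: electronic goods → 3% → £46.79
Subtotal = £1691.34; tax = £48.82; total due = £1740.16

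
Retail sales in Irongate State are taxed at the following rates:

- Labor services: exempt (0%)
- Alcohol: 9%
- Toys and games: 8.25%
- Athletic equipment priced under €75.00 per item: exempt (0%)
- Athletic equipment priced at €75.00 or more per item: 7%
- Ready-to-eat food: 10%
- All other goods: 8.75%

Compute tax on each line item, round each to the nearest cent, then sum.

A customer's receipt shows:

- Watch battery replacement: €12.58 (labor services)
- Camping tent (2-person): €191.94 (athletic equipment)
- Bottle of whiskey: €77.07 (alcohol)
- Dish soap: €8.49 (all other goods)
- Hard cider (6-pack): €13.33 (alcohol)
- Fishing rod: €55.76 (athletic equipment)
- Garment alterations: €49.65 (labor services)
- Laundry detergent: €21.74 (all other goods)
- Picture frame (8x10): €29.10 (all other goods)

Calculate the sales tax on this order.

€26.77

Watch battery replacement €12.58: labor services → 0% → €0.00
Camping tent (2-person) €191.94: athletic equipment, €75.00 or more → 7% → €13.44
Bottle of whiskey €77.07: alcohol → 9% → €6.94
Dish soap €8.49: all other goods → 8.75% → €0.74
Hard cider (6-pack) €13.33: alcohol → 9% → €1.20
Fishing rod €55.76: athletic equipment, under €75.00 → 0% → €0.00
Garment alterations €49.65: labor services → 0% → €0.00
Laundry detergent €21.74: all other goods → 8.75% → €1.90
Picture frame (8x10) €29.10: all other goods → 8.75% → €2.55
Total tax = €13.44 + €6.94 + €0.74 + €1.20 + €1.90 + €2.55 = €26.77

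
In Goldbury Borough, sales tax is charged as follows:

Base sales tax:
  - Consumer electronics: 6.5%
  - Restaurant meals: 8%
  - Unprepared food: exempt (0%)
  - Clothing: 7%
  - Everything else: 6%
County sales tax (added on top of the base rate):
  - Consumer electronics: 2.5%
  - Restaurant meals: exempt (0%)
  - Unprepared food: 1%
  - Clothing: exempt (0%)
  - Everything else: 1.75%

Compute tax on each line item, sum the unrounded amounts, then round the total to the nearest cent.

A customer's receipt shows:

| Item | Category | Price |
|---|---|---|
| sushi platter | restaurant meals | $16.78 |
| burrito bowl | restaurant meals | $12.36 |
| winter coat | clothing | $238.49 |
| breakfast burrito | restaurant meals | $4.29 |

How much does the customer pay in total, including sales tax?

Sushi platter $16.78: restaurant meals → 8% + 0% county = 8% → $1.3424
Burrito bowl $12.36: restaurant meals → 8% + 0% county = 8% → $0.9888
Winter coat $238.49: clothing → 7% + 0% county = 7% → $16.6943
Breakfast burrito $4.29: restaurant meals → 8% + 0% county = 8% → $0.3432
Subtotal = $271.92; unrounded tax = $19.3687 → $19.37; total due = $291.29

$291.29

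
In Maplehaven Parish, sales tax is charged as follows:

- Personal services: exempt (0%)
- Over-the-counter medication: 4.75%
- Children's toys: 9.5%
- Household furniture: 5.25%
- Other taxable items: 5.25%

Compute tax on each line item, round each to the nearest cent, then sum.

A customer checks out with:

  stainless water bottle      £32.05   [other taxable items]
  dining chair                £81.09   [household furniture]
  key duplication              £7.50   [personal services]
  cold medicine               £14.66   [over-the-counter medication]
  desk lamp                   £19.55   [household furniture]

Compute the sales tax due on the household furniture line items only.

£5.29

Dining chair £81.09: household furniture → 5.25% → £4.26
Desk lamp £19.55: household furniture → 5.25% → £1.03
Tax on household furniture = £4.26 + £1.03 = £5.29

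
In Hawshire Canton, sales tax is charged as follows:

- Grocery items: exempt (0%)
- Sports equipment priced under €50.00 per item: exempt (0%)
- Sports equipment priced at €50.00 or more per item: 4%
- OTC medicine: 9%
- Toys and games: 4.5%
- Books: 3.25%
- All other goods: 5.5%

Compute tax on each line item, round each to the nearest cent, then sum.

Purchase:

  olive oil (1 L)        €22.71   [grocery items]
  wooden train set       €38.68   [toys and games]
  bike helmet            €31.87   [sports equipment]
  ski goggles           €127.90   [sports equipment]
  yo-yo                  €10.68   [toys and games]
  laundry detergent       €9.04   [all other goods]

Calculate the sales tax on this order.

Olive oil (1 L) €22.71: grocery items → 0% → €0.00
Wooden train set €38.68: toys and games → 4.5% → €1.74
Bike helmet €31.87: sports equipment, under €50.00 → 0% → €0.00
Ski goggles €127.90: sports equipment, €50.00 or more → 4% → €5.12
Yo-yo €10.68: toys and games → 4.5% → €0.48
Laundry detergent €9.04: all other goods → 5.5% → €0.50
Total tax = €1.74 + €5.12 + €0.48 + €0.50 = €7.84

€7.84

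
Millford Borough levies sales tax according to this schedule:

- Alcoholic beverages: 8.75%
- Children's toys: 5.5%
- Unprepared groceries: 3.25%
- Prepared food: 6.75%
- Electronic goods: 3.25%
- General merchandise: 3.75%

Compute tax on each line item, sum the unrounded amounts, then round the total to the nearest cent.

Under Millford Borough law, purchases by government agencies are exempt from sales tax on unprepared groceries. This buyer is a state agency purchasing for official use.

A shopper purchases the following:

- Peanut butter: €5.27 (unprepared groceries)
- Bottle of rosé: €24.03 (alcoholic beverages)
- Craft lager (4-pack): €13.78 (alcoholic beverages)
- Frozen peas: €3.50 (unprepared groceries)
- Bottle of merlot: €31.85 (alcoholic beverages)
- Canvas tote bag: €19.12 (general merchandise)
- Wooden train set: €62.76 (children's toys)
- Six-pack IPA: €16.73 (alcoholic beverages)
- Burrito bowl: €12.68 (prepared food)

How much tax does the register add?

€12.58

Peanut butter €5.27: unprepared groceries, buyer-exempt → 0% → €0.00
Bottle of rosé €24.03: alcoholic beverages → 8.75% → €2.102625
Craft lager (4-pack) €13.78: alcoholic beverages → 8.75% → €1.20575
Frozen peas €3.50: unprepared groceries, buyer-exempt → 0% → €0.00
Bottle of merlot €31.85: alcoholic beverages → 8.75% → €2.786875
Canvas tote bag €19.12: general merchandise → 3.75% → €0.717
Wooden train set €62.76: children's toys → 5.5% → €3.4518
Six-pack IPA €16.73: alcoholic beverages → 8.75% → €1.463875
Burrito bowl €12.68: prepared food → 6.75% → €0.8559
Unrounded tax sum = €12.583825 → €12.58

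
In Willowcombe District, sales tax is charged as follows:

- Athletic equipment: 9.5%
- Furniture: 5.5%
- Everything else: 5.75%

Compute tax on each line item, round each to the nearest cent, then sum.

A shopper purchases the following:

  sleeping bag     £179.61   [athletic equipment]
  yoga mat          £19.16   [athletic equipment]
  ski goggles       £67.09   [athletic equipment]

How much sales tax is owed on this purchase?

Sleeping bag £179.61: athletic equipment → 9.5% → £17.06
Yoga mat £19.16: athletic equipment → 9.5% → £1.82
Ski goggles £67.09: athletic equipment → 9.5% → £6.37
Total tax = £17.06 + £1.82 + £6.37 = £25.25

£25.25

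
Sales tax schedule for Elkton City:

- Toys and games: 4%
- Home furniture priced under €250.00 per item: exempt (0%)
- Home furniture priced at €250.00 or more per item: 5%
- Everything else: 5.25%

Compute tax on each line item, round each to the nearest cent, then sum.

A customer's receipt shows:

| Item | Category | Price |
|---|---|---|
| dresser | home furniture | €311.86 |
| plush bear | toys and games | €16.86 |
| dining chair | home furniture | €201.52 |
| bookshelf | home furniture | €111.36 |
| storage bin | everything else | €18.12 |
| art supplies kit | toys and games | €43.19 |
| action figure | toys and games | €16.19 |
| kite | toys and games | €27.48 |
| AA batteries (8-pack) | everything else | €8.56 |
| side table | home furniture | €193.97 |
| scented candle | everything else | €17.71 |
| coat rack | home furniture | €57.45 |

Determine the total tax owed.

Dresser €311.86: home furniture, €250.00 or more → 5% → €15.59
Plush bear €16.86: toys and games → 4% → €0.67
Dining chair €201.52: home furniture, under €250.00 → 0% → €0.00
Bookshelf €111.36: home furniture, under €250.00 → 0% → €0.00
Storage bin €18.12: everything else → 5.25% → €0.95
Art supplies kit €43.19: toys and games → 4% → €1.73
Action figure €16.19: toys and games → 4% → €0.65
Kite €27.48: toys and games → 4% → €1.10
AA batteries (8-pack) €8.56: everything else → 5.25% → €0.45
Side table €193.97: home furniture, under €250.00 → 0% → €0.00
Scented candle €17.71: everything else → 5.25% → €0.93
Coat rack €57.45: home furniture, under €250.00 → 0% → €0.00
Total tax = €15.59 + €0.67 + €0.95 + €1.73 + €0.65 + €1.10 + €0.45 + €0.93 = €22.07

€22.07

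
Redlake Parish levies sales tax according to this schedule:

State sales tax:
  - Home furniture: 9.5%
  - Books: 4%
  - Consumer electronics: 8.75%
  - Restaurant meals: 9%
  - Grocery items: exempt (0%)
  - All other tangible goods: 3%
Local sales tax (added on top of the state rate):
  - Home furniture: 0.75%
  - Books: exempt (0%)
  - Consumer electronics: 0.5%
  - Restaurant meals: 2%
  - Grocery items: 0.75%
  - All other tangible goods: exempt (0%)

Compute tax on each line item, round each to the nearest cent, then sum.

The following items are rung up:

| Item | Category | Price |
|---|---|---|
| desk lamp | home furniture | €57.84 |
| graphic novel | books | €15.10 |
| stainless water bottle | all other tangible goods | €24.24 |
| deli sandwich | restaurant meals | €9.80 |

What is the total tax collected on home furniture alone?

Desk lamp €57.84: home furniture → 9.5% + 0.75% local = 10.25% → €5.93
Tax on home furniture = €5.93

€5.93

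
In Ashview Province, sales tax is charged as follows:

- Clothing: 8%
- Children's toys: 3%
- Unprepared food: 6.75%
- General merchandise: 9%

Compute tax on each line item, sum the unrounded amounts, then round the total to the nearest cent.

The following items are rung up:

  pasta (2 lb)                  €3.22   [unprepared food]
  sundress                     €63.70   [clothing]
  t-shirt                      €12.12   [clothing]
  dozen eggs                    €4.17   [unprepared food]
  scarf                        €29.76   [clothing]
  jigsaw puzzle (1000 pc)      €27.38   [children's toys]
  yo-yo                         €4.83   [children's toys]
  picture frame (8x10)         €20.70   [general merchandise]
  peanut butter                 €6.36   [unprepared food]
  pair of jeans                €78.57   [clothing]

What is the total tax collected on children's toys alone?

€0.97

Jigsaw puzzle (1000 pc) €27.38: children's toys → 3% → €0.8214
Yo-yo €4.83: children's toys → 3% → €0.1449
Tax on children's toys: unrounded sum = €0.9663 → €0.97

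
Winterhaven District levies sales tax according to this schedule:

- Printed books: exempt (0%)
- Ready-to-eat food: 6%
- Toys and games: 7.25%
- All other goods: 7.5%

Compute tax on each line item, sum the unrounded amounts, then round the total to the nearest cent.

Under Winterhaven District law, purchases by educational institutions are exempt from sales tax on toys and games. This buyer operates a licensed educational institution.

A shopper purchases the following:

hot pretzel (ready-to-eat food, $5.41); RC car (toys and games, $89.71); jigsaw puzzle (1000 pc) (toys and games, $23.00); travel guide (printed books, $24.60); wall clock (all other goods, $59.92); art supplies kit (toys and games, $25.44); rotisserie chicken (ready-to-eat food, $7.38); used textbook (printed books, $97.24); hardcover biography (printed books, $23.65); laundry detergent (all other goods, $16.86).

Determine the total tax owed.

Hot pretzel $5.41: ready-to-eat food → 6% → $0.3246
RC car $89.71: toys and games, buyer-exempt → 0% → $0.00
Jigsaw puzzle (1000 pc) $23.00: toys and games, buyer-exempt → 0% → $0.00
Travel guide $24.60: printed books → 0% → $0.00
Wall clock $59.92: all other goods → 7.5% → $4.494
Art supplies kit $25.44: toys and games, buyer-exempt → 0% → $0.00
Rotisserie chicken $7.38: ready-to-eat food → 6% → $0.4428
Used textbook $97.24: printed books → 0% → $0.00
Hardcover biography $23.65: printed books → 0% → $0.00
Laundry detergent $16.86: all other goods → 7.5% → $1.2645
Unrounded tax sum = $6.5259 → $6.53

$6.53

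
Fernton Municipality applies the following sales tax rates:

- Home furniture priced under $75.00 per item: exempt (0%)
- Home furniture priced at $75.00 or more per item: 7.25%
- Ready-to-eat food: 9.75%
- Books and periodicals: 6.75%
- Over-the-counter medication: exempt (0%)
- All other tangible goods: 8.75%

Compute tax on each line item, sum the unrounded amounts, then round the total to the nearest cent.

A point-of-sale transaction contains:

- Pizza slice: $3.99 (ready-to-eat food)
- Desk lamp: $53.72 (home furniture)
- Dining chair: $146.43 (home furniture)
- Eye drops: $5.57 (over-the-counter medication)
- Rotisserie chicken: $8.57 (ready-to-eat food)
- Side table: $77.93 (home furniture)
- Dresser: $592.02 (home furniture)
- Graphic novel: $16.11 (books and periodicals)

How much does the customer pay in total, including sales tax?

Pizza slice $3.99: ready-to-eat food → 9.75% → $0.389025
Desk lamp $53.72: home furniture, under $75.00 → 0% → $0.00
Dining chair $146.43: home furniture, $75.00 or more → 7.25% → $10.616175
Eye drops $5.57: over-the-counter medication → 0% → $0.00
Rotisserie chicken $8.57: ready-to-eat food → 9.75% → $0.835575
Side table $77.93: home furniture, $75.00 or more → 7.25% → $5.649925
Dresser $592.02: home furniture, $75.00 or more → 7.25% → $42.92145
Graphic novel $16.11: books and periodicals → 6.75% → $1.087425
Subtotal = $904.34; unrounded tax = $61.499575 → $61.50; total due = $965.84

$965.84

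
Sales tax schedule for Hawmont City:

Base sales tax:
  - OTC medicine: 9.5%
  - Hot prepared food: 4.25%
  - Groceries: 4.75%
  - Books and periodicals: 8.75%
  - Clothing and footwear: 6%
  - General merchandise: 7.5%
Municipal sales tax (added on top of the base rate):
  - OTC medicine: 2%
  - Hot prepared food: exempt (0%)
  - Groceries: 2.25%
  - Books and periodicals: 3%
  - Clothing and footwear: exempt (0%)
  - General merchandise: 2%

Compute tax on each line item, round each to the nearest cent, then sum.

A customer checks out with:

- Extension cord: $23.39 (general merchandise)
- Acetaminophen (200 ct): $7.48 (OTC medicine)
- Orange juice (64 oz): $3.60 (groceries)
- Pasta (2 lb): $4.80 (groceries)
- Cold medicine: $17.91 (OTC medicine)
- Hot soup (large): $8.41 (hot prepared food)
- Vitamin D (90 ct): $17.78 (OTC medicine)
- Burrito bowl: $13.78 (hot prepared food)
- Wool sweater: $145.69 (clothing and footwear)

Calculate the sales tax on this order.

$17.46

Extension cord $23.39: general merchandise → 7.5% + 2% municipal = 9.5% → $2.22
Acetaminophen (200 ct) $7.48: OTC medicine → 9.5% + 2% municipal = 11.5% → $0.86
Orange juice (64 oz) $3.60: groceries → 4.75% + 2.25% municipal = 7% → $0.25
Pasta (2 lb) $4.80: groceries → 4.75% + 2.25% municipal = 7% → $0.34
Cold medicine $17.91: OTC medicine → 9.5% + 2% municipal = 11.5% → $2.06
Hot soup (large) $8.41: hot prepared food → 4.25% + 0% municipal = 4.25% → $0.36
Vitamin D (90 ct) $17.78: OTC medicine → 9.5% + 2% municipal = 11.5% → $2.04
Burrito bowl $13.78: hot prepared food → 4.25% + 0% municipal = 4.25% → $0.59
Wool sweater $145.69: clothing and footwear → 6% + 0% municipal = 6% → $8.74
Total tax = $2.22 + $0.86 + $0.25 + $0.34 + $2.06 + $0.36 + $2.04 + $0.59 + $8.74 = $17.46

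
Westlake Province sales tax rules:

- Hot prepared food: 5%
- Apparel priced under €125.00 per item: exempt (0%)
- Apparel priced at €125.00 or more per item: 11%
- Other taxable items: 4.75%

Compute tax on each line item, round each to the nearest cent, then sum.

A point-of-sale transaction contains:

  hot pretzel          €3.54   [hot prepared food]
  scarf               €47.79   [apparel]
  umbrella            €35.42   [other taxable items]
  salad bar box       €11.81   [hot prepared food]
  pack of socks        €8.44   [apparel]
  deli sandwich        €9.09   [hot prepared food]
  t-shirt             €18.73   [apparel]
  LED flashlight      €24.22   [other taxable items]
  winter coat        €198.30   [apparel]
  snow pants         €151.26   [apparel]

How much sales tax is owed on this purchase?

€42.50

Hot pretzel €3.54: hot prepared food → 5% → €0.18
Scarf €47.79: apparel, under €125.00 → 0% → €0.00
Umbrella €35.42: other taxable items → 4.75% → €1.68
Salad bar box €11.81: hot prepared food → 5% → €0.59
Pack of socks €8.44: apparel, under €125.00 → 0% → €0.00
Deli sandwich €9.09: hot prepared food → 5% → €0.45
T-shirt €18.73: apparel, under €125.00 → 0% → €0.00
LED flashlight €24.22: other taxable items → 4.75% → €1.15
Winter coat €198.30: apparel, €125.00 or more → 11% → €21.81
Snow pants €151.26: apparel, €125.00 or more → 11% → €16.64
Total tax = €0.18 + €1.68 + €0.59 + €0.45 + €1.15 + €21.81 + €16.64 = €42.50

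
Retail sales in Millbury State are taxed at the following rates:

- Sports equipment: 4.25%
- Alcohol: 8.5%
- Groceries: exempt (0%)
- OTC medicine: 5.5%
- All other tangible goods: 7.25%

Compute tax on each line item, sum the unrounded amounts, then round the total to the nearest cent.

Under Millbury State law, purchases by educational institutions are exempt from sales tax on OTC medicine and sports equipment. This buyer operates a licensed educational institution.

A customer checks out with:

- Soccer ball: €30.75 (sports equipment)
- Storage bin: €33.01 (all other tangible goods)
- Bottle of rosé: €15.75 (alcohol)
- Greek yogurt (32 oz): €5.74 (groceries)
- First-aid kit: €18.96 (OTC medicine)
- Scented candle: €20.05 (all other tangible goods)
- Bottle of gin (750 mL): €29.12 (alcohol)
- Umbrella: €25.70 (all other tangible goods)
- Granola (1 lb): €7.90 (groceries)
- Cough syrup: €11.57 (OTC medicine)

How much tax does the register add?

€9.52

Soccer ball €30.75: sports equipment, buyer-exempt → 0% → €0.00
Storage bin €33.01: all other tangible goods → 7.25% → €2.393225
Bottle of rosé €15.75: alcohol → 8.5% → €1.33875
Greek yogurt (32 oz) €5.74: groceries → 0% → €0.00
First-aid kit €18.96: OTC medicine, buyer-exempt → 0% → €0.00
Scented candle €20.05: all other tangible goods → 7.25% → €1.453625
Bottle of gin (750 mL) €29.12: alcohol → 8.5% → €2.4752
Umbrella €25.70: all other tangible goods → 7.25% → €1.86325
Granola (1 lb) €7.90: groceries → 0% → €0.00
Cough syrup €11.57: OTC medicine, buyer-exempt → 0% → €0.00
Unrounded tax sum = €9.52405 → €9.52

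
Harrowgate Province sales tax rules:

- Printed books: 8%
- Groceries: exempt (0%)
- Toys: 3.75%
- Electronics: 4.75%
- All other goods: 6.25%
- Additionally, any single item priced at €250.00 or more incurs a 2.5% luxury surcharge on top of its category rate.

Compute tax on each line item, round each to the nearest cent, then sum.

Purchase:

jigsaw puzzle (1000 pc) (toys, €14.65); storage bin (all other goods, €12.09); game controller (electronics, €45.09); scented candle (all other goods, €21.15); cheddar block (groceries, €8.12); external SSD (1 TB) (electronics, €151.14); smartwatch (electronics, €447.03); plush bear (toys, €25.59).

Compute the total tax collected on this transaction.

Jigsaw puzzle (1000 pc) €14.65: toys → 3.75% → €0.55
Storage bin €12.09: all other goods → 6.25% → €0.76
Game controller €45.09: electronics → 4.75% → €2.14
Scented candle €21.15: all other goods → 6.25% → €1.32
Cheddar block €8.12: groceries → 0% → €0.00
External SSD (1 TB) €151.14: electronics → 4.75% → €7.18
Smartwatch €447.03: electronics → 4.75% + 2.5% surcharge = 7.25% → €32.41
Plush bear €25.59: toys → 3.75% → €0.96
Total tax = €0.55 + €0.76 + €2.14 + €1.32 + €7.18 + €32.41 + €0.96 = €45.32

€45.32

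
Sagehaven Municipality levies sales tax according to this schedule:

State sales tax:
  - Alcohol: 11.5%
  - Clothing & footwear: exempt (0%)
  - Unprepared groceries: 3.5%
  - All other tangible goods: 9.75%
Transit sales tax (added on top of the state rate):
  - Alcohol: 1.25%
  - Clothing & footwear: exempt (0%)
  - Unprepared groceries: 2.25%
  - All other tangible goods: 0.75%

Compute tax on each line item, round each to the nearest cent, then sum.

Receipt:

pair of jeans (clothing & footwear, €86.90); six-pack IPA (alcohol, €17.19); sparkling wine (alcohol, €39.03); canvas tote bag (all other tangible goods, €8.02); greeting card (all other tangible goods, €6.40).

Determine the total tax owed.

Pair of jeans €86.90: clothing & footwear → 0% + 0% transit = 0% → €0.00
Six-pack IPA €17.19: alcohol → 11.5% + 1.25% transit = 12.75% → €2.19
Sparkling wine €39.03: alcohol → 11.5% + 1.25% transit = 12.75% → €4.98
Canvas tote bag €8.02: all other tangible goods → 9.75% + 0.75% transit = 10.5% → €0.84
Greeting card €6.40: all other tangible goods → 9.75% + 0.75% transit = 10.5% → €0.67
Total tax = €2.19 + €4.98 + €0.84 + €0.67 = €8.68

€8.68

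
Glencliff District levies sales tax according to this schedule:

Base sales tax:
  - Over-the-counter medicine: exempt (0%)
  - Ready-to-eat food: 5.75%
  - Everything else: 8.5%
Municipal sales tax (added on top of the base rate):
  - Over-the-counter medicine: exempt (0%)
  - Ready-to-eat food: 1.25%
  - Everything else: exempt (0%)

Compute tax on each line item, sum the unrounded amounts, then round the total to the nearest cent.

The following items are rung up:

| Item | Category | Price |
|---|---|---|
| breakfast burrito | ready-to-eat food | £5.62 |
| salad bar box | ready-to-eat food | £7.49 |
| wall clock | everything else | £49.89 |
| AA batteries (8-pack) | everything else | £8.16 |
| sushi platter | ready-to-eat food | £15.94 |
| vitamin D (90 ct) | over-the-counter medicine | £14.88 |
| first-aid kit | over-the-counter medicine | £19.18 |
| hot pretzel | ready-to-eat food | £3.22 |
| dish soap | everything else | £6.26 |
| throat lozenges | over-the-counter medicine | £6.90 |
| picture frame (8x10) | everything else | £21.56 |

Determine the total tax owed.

£9.56

Breakfast burrito £5.62: ready-to-eat food → 5.75% + 1.25% municipal = 7% → £0.3934
Salad bar box £7.49: ready-to-eat food → 5.75% + 1.25% municipal = 7% → £0.5243
Wall clock £49.89: everything else → 8.5% + 0% municipal = 8.5% → £4.24065
AA batteries (8-pack) £8.16: everything else → 8.5% + 0% municipal = 8.5% → £0.6936
Sushi platter £15.94: ready-to-eat food → 5.75% + 1.25% municipal = 7% → £1.1158
Vitamin D (90 ct) £14.88: over-the-counter medicine → 0% + 0% municipal = 0% → £0.00
First-aid kit £19.18: over-the-counter medicine → 0% + 0% municipal = 0% → £0.00
Hot pretzel £3.22: ready-to-eat food → 5.75% + 1.25% municipal = 7% → £0.2254
Dish soap £6.26: everything else → 8.5% + 0% municipal = 8.5% → £0.5321
Throat lozenges £6.90: over-the-counter medicine → 0% + 0% municipal = 0% → £0.00
Picture frame (8x10) £21.56: everything else → 8.5% + 0% municipal = 8.5% → £1.8326
Unrounded tax sum = £9.55785 → £9.56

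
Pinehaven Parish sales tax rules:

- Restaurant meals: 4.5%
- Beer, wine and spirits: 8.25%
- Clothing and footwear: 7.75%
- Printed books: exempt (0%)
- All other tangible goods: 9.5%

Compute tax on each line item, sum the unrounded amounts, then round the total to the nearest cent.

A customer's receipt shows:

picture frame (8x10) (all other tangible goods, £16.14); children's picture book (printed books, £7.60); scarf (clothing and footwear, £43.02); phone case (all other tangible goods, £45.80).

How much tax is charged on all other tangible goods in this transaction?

Picture frame (8x10) £16.14: all other tangible goods → 9.5% → £1.5333
Phone case £45.80: all other tangible goods → 9.5% → £4.351
Tax on all other tangible goods: unrounded sum = £5.8843 → £5.88

£5.88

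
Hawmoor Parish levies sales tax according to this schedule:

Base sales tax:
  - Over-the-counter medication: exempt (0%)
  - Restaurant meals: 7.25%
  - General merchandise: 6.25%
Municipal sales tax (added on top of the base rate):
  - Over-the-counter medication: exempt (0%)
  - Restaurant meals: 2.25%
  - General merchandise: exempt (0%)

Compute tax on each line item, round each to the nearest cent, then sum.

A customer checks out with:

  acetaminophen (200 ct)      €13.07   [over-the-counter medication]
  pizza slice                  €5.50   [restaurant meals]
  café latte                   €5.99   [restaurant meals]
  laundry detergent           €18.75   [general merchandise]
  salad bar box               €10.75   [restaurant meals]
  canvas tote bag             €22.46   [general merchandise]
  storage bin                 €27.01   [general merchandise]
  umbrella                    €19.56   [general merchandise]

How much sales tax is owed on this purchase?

Acetaminophen (200 ct) €13.07: over-the-counter medication → 0% + 0% municipal = 0% → €0.00
Pizza slice €5.50: restaurant meals → 7.25% + 2.25% municipal = 9.5% → €0.52
Café latte €5.99: restaurant meals → 7.25% + 2.25% municipal = 9.5% → €0.57
Laundry detergent €18.75: general merchandise → 6.25% + 0% municipal = 6.25% → €1.17
Salad bar box €10.75: restaurant meals → 7.25% + 2.25% municipal = 9.5% → €1.02
Canvas tote bag €22.46: general merchandise → 6.25% + 0% municipal = 6.25% → €1.40
Storage bin €27.01: general merchandise → 6.25% + 0% municipal = 6.25% → €1.69
Umbrella €19.56: general merchandise → 6.25% + 0% municipal = 6.25% → €1.22
Total tax = €0.52 + €0.57 + €1.17 + €1.02 + €1.40 + €1.69 + €1.22 = €7.59

€7.59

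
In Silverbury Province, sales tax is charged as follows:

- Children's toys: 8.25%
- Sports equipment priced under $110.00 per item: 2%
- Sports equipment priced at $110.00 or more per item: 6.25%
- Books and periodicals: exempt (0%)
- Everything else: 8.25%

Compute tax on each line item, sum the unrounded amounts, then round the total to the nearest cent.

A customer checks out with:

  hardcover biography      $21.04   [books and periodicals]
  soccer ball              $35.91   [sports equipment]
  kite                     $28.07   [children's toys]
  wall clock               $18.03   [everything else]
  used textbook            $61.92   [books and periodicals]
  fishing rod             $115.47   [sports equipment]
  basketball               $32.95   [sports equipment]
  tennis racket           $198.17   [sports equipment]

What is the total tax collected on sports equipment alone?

Soccer ball $35.91: sports equipment, under $110.00 → 2% → $0.7182
Fishing rod $115.47: sports equipment, $110.00 or more → 6.25% → $7.216875
Basketball $32.95: sports equipment, under $110.00 → 2% → $0.659
Tennis racket $198.17: sports equipment, $110.00 or more → 6.25% → $12.385625
Tax on sports equipment: unrounded sum = $20.9797 → $20.98

$20.98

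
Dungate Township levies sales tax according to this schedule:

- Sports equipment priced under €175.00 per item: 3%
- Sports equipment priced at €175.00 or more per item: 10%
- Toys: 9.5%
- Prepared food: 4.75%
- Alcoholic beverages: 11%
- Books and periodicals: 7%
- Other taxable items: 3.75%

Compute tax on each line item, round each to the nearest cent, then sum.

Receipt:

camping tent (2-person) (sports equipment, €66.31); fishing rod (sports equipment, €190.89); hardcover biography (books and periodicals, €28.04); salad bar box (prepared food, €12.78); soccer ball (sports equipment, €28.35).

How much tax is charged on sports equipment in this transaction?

€21.93

Camping tent (2-person) €66.31: sports equipment, under €175.00 → 3% → €1.99
Fishing rod €190.89: sports equipment, €175.00 or more → 10% → €19.09
Soccer ball €28.35: sports equipment, under €175.00 → 3% → €0.85
Tax on sports equipment = €1.99 + €19.09 + €0.85 = €21.93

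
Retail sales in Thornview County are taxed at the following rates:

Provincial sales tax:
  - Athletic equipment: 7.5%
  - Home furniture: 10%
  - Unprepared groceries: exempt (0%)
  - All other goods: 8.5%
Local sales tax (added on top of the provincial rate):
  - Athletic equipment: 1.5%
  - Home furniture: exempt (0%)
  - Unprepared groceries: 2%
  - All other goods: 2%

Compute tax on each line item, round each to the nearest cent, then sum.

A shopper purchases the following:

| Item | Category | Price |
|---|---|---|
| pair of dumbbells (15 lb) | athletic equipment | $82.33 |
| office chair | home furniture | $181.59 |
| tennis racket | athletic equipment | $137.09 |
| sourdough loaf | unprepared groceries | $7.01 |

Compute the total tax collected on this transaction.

Pair of dumbbells (15 lb) $82.33: athletic equipment → 7.5% + 1.5% local = 9% → $7.41
Office chair $181.59: home furniture → 10% + 0% local = 10% → $18.16
Tennis racket $137.09: athletic equipment → 7.5% + 1.5% local = 9% → $12.34
Sourdough loaf $7.01: unprepared groceries → 0% + 2% local = 2% → $0.14
Total tax = $7.41 + $18.16 + $12.34 + $0.14 = $38.05

$38.05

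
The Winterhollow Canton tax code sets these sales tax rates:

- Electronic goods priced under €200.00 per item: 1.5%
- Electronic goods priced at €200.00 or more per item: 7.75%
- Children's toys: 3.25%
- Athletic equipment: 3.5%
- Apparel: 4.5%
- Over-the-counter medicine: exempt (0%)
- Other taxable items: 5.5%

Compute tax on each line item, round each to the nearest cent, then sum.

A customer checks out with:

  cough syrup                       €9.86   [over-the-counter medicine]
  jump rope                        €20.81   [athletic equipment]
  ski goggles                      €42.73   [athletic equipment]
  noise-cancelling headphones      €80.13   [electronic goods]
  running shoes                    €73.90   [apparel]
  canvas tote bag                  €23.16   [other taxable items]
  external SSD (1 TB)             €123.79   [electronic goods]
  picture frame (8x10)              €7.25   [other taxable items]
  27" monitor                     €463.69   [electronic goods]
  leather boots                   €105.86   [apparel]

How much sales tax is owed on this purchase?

Cough syrup €9.86: over-the-counter medicine → 0% → €0.00
Jump rope €20.81: athletic equipment → 3.5% → €0.73
Ski goggles €42.73: athletic equipment → 3.5% → €1.50
Noise-cancelling headphones €80.13: electronic goods, under €200.00 → 1.5% → €1.20
Running shoes €73.90: apparel → 4.5% → €3.33
Canvas tote bag €23.16: other taxable items → 5.5% → €1.27
External SSD (1 TB) €123.79: electronic goods, under €200.00 → 1.5% → €1.86
Picture frame (8x10) €7.25: other taxable items → 5.5% → €0.40
27" monitor €463.69: electronic goods, €200.00 or more → 7.75% → €35.94
Leather boots €105.86: apparel → 4.5% → €4.76
Total tax = €0.73 + €1.50 + €1.20 + €3.33 + €1.27 + €1.86 + €0.40 + €35.94 + €4.76 = €50.99

€50.99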